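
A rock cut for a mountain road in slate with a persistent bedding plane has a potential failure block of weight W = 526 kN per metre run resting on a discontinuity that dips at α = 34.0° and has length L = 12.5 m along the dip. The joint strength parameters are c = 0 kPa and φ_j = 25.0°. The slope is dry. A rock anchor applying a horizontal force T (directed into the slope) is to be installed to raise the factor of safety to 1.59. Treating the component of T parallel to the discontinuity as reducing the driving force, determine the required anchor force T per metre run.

Resolving forces along and normal to the sliding plane, with the horizontal anchor force T adding T·sinα to the effective normal force and T·cosα acting up the plane against the driving force:
FS = [cL + (W cosα + T sinα) tanφ_j] / [W sinα − T cosα]
Without the anchor: N' = 436.1 kN/m, driving T_d = 294.1 kN/m, resisting R = 0·12.5 + 436.1·tan25.0° = 203.3 kN/m, FS = 0.69.
Setting FS = 1.59 and solving for T:
1.59·(294.1 − T cos34.0°) = 203.3 + T sin34.0°·tan25.0°
T·(sin34.0°·tan25.0° + 1.59·cos34.0°) = 1.59·294.1 − 203.3
T·(0.5592·0.4663 + 1.59·0.8290) = 467.7 − 203.3 = 264.3
T·1.5789 = 264.3
T = 167.4 kN/m

T = 167 kN/m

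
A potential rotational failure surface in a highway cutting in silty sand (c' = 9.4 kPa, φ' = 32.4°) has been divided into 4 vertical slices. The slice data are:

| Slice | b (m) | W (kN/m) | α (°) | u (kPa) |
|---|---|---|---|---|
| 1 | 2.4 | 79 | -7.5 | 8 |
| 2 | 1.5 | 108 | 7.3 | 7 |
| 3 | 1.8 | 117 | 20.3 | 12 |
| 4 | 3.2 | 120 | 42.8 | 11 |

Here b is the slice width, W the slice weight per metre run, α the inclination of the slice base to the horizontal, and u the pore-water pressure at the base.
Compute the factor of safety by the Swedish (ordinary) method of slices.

Ordinary method of slices: FS = Σ[c'·Δl_i + (W_i cosα_i − u_i·Δl_i)·tanφ'] / Σ W_i sinα_i, with Δl_i = b_i / cosα_i.
Slice 1: Δl = 2.4/cos(-7.5°) = 2.421 m; N'_1 = 79·cos(-7.5°) − 8·2.421 = 59.0; c'Δl = 22.75; W sinα = -10.3
Slice 2: Δl = 1.5/cos7.3° = 1.512 m; N'_2 = 108·cos7.3° − 7·1.512 = 96.5; c'Δl = 14.22; W sinα = 13.7
Slice 3: Δl = 1.8/cos20.3° = 1.919 m; N'_3 = 117·cos20.3° − 12·1.919 = 86.7; c'Δl = 18.04; W sinα = 40.6
Slice 4: Δl = 3.2/cos42.8° = 4.361 m; N'_4 = 120·cos42.8° − 11·4.361 = 40.1; c'Δl = 41.00; W sinα = 81.5
Σc'Δl = 96.0 kN/m; ΣN' = 282.3 kN/m; ΣW sinα = 125.5 kN/m
Resisting = 96.0 + 282.3·tan32.4° = 96.0 + 179.1 = 275.1 kN/m
FS = 275.1 / 125.5 = 2.192

FS = 2.19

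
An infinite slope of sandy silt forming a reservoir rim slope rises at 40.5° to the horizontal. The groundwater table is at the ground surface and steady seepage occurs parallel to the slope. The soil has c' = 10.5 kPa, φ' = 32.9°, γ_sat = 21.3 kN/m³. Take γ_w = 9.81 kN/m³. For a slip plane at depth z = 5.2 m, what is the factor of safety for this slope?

FS = 0.60

With seepage parallel to the slope and the water table at the surface, the effective normal stress on the slip plane uses the buoyant unit weight γ' = γ_sat − γ_w while the driving shear stress uses γ_sat:
FS = [c' + γ' z cos²β tanφ'] / [γ_sat z sinβ cosβ]
γ' = 21.3 − 9.81 = 11.49 kN/m³
Numerator = 10.5 + 11.49·5.2·cos²40.5°·tan32.9° = 10.5 + 11.49·5.2·0.5782·0.6469 = 32.850 kPa
Denominator = 21.3·5.2·sin40.5°·cos40.5° = 21.3·5.2·0.6494·0.7604 = 54.698 kPa
FS = 32.850 / 54.698 = 0.601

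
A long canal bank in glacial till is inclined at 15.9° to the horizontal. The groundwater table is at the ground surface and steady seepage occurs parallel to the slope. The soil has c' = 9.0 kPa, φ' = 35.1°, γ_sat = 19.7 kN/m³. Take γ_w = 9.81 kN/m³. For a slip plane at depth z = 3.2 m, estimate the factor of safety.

With seepage parallel to the slope and the water table at the surface, the effective normal stress on the slip plane uses the buoyant unit weight γ' = γ_sat − γ_w while the driving shear stress uses γ_sat:
FS = [c' + γ' z cos²β tanφ'] / [γ_sat z sinβ cosβ]
γ' = 19.7 − 9.81 = 9.89 kN/m³
Numerator = 9.0 + 9.89·3.2·cos²15.9°·tan35.1° = 9.0 + 9.89·3.2·0.9249·0.7028 = 29.573 kPa
Denominator = 19.7·3.2·sin15.9°·cos15.9° = 19.7·3.2·0.2740·0.9617 = 16.610 kPa
FS = 29.573 / 16.610 = 1.780

FS = 1.78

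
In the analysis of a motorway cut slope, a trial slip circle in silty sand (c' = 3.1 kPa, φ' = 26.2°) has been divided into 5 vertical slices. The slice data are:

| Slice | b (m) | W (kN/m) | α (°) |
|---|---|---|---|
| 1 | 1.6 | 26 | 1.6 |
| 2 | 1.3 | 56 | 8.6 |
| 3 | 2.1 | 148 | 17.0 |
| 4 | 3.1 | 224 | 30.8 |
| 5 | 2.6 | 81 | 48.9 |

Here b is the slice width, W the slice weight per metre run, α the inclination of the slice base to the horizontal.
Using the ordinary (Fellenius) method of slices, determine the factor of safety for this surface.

Ordinary method of slices: FS = Σ[c'·Δl_i + (W_i cosα_i)·tanφ'] / Σ W_i sinα_i, with Δl_i = b_i / cosα_i.
Slice 1: Δl = 1.6/cos1.6° = 1.601 m; N'_1 = 26·cos1.6° = 26.0; c'Δl = 4.96; W sinα = 0.7
Slice 2: Δl = 1.3/cos8.6° = 1.315 m; N'_2 = 56·cos8.6° = 55.4; c'Δl = 4.08; W sinα = 8.4
Slice 3: Δl = 2.1/cos17.0° = 2.196 m; N'_3 = 148·cos17.0° = 141.5; c'Δl = 6.81; W sinα = 43.3
Slice 4: Δl = 3.1/cos30.8° = 3.609 m; N'_4 = 224·cos30.8° = 192.4; c'Δl = 11.19; W sinα = 114.7
Slice 5: Δl = 2.6/cos48.9° = 3.955 m; N'_5 = 81·cos48.9° = 53.2; c'Δl = 12.26; W sinα = 61.0
Σc'Δl = 39.3 kN/m; ΣN' = 468.5 kN/m; ΣW sinα = 228.1 kN/m
Resisting = 39.3 + 468.5·tan26.2° = 39.3 + 230.6 = 269.8 kN/m
FS = 269.8 / 228.1 = 1.183

FS = 1.18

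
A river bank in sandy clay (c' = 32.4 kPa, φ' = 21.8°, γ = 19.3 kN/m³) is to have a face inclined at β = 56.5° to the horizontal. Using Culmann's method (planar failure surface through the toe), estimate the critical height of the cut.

H_c = 29.23 m

Culmann's analysis gives the critical failure plane at α_cr = (β + φ')/2 = (56.5 + 21.8)/2 = 39.1°, and the critical height
H_c = (4c'/γ) · sinβ cosφ' / [1 − cos(β − φ')]
    = (4·32.4/19.3) · sin56.5°·cos21.8° / [1 − cos(34.7°)]
    = 6.715 · 0.8339·0.9285 / [1 − 0.8221]
    = 6.715 · 0.7743 / 0.1779
    = 29.23 m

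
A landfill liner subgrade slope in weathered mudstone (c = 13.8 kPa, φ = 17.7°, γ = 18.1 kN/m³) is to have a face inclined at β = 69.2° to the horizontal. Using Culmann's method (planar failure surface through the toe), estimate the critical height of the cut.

H_c = 7.19 m

Culmann's analysis gives the critical failure plane at α_cr = (β + φ)/2 = (69.2 + 17.7)/2 = 43.5°, and the critical height
H_c = (4c/γ) · sinβ cosφ / [1 − cos(β − φ)]
    = (4·13.8/18.1) · sin69.2°·cos17.7° / [1 − cos(51.5°)]
    = 3.050 · 0.9348·0.9527 / [1 − 0.6225]
    = 3.050 · 0.8906 / 0.3775
    = 7.19 m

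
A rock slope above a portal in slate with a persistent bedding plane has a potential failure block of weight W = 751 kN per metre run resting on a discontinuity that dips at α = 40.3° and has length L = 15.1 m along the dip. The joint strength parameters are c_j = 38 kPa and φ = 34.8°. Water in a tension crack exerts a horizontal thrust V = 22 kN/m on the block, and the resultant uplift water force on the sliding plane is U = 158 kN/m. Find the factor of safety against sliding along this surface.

Resolving the block weight along and normal to the plane and applying the Mohr–Coulomb strength on the joint:
N' = W cosα − U − V sinα = 751·cos40.3° − 158 − 22·sin40.3° = 400.5 kN/m
Driving force T = W sinα + V cosα = 751·sin40.3° + 22·cos40.3° = 502.5 kN/m
Resisting force R = c_j·L + N'·tanφ = 38·15.1 + 400.5·tan34.8° = 573.8 + 278.4 = 852.2 kN/m
FS = R / T = 852.2 / 502.5 = 1.696

FS = 1.70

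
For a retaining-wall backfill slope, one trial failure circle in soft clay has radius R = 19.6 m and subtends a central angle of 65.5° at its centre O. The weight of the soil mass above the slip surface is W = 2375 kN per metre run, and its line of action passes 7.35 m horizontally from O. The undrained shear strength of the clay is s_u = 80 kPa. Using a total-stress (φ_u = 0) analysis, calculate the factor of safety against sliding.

FS = 2.01

Taking moments about the centre O, the resisting moment is provided by the undrained shear strength acting along the arc:
Arc length L_a = R·θ = 19.6·(65.5°·π/180) = 19.6·1.1432 = 22.41 m
M_R = s_u·L_a·R = 80·22.41·19.6 = 35133.4 kN·m/m
M_D = W·d = 2375·7.35 = 17456.2 kN·m/m
FS = M_R / M_D = 35133.4 / 17456.2 = 2.013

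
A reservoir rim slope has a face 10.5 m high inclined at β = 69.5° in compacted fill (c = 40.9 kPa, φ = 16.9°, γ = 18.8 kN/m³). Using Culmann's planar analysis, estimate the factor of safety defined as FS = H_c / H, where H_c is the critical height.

H_c = (4c/γ) · sinβ cosφ / [1 − cos(β − φ)]
    = (4·40.9/18.8) · sin69.5°·cos16.9° / [1 − cos52.6°]
    = 8.702 · 0.8962 / 0.3926 = 19.86 m
FS = H_c / H = 19.86 / 10.5 = 1.892

FS = 1.89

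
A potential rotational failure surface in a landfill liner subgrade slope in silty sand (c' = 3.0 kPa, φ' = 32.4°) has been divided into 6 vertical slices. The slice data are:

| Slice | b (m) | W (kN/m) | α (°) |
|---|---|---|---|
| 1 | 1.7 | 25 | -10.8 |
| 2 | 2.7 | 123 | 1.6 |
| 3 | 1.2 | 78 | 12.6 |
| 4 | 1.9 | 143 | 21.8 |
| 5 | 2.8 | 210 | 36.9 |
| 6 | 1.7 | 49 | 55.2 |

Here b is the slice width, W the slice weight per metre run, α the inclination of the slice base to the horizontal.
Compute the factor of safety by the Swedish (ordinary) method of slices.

FS = 1.67

Ordinary method of slices: FS = Σ[c'·Δl_i + (W_i cosα_i)·tanφ'] / Σ W_i sinα_i, with Δl_i = b_i / cosα_i.
Slice 1: Δl = 1.7/cos(-10.8°) = 1.731 m; N'_1 = 25·cos(-10.8°) = 24.6; c'Δl = 5.19; W sinα = -4.7
Slice 2: Δl = 2.7/cos1.6° = 2.701 m; N'_2 = 123·cos1.6° = 123.0; c'Δl = 8.10; W sinα = 3.4
Slice 3: Δl = 1.2/cos12.6° = 1.230 m; N'_3 = 78·cos12.6° = 76.1; c'Δl = 3.69; W sinα = 17.0
Slice 4: Δl = 1.9/cos21.8° = 2.046 m; N'_4 = 143·cos21.8° = 132.8; c'Δl = 6.14; W sinα = 53.1
Slice 5: Δl = 2.8/cos36.9° = 3.501 m; N'_5 = 210·cos36.9° = 167.9; c'Δl = 10.50; W sinα = 126.1
Slice 6: Δl = 1.7/cos55.2° = 2.979 m; N'_6 = 49·cos55.2° = 28.0; c'Δl = 8.94; W sinα = 40.2
Σc'Δl = 42.6 kN/m; ΣN' = 552.3 kN/m; ΣW sinα = 235.2 kN/m
Resisting = 42.6 + 552.3·tan32.4° = 42.6 + 350.5 = 393.1 kN/m
FS = 393.1 / 235.2 = 1.671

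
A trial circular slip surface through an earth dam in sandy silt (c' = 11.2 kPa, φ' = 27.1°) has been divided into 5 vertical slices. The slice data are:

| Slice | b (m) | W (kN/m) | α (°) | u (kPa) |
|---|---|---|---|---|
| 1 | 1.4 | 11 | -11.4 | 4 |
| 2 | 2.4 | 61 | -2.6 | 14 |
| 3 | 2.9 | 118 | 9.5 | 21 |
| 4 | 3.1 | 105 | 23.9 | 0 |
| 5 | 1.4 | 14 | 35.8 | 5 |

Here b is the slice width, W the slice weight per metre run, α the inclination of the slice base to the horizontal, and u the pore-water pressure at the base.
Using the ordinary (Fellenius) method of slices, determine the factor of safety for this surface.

Ordinary method of slices: FS = Σ[c'·Δl_i + (W_i cosα_i − u_i·Δl_i)·tanφ'] / Σ W_i sinα_i, with Δl_i = b_i / cosα_i.
Slice 1: Δl = 1.4/cos(-11.4°) = 1.428 m; N'_1 = 11·cos(-11.4°) − 4·1.428 = 5.1; c'Δl = 16.00; W sinα = -2.2
Slice 2: Δl = 2.4/cos(-2.6°) = 2.402 m; N'_2 = 61·cos(-2.6°) − 14·2.402 = 27.3; c'Δl = 26.91; W sinα = -2.8
Slice 3: Δl = 2.9/cos9.5° = 2.940 m; N'_3 = 118·cos9.5° − 21·2.940 = 54.6; c'Δl = 32.93; W sinα = 19.5
Slice 4: Δl = 3.1/cos23.9° = 3.391 m; N'_4 = 105·cos23.9° − 0·3.391 = 96.0; c'Δl = 37.98; W sinα = 42.5
Slice 5: Δl = 1.4/cos35.8° = 1.726 m; N'_5 = 14·cos35.8° − 5·1.726 = 2.7; c'Δl = 19.33; W sinα = 8.2
Σc'Δl = 133.1 kN/m; ΣN' = 185.7 kN/m; ΣW sinα = 65.3 kN/m
Resisting = 133.1 + 185.7·tan27.1° = 133.1 + 95.0 = 228.2 kN/m
FS = 228.2 / 65.3 = 3.496

FS = 3.50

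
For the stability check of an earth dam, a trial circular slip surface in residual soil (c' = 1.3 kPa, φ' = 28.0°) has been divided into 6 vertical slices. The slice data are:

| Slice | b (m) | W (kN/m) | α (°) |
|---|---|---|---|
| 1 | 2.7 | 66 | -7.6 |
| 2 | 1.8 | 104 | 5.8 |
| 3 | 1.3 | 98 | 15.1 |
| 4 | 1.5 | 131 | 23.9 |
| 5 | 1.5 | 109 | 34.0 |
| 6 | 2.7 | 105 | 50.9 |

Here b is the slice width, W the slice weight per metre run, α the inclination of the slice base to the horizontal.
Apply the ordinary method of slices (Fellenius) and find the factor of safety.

FS = 1.37

Ordinary method of slices: FS = Σ[c'·Δl_i + (W_i cosα_i)·tanφ'] / Σ W_i sinα_i, with Δl_i = b_i / cosα_i.
Slice 1: Δl = 2.7/cos(-7.6°) = 2.724 m; N'_1 = 66·cos(-7.6°) = 65.4; c'Δl = 3.54; W sinα = -8.7
Slice 2: Δl = 1.8/cos5.8° = 1.809 m; N'_2 = 104·cos5.8° = 103.5; c'Δl = 2.35; W sinα = 10.5
Slice 3: Δl = 1.3/cos15.1° = 1.346 m; N'_3 = 98·cos15.1° = 94.6; c'Δl = 1.75; W sinα = 25.5
Slice 4: Δl = 1.5/cos23.9° = 1.641 m; N'_4 = 131·cos23.9° = 119.8; c'Δl = 2.13; W sinα = 53.1
Slice 5: Δl = 1.5/cos34.0° = 1.809 m; N'_5 = 109·cos34.0° = 90.4; c'Δl = 2.35; W sinα = 61.0
Slice 6: Δl = 2.7/cos50.9° = 4.281 m; N'_6 = 105·cos50.9° = 66.2; c'Δl = 5.57; W sinα = 81.5
Σc'Δl = 17.7 kN/m; ΣN' = 539.9 kN/m; ΣW sinα = 222.8 kN/m
Resisting = 17.7 + 539.9·tan28.0° = 17.7 + 287.0 = 304.7 kN/m
FS = 304.7 / 222.8 = 1.368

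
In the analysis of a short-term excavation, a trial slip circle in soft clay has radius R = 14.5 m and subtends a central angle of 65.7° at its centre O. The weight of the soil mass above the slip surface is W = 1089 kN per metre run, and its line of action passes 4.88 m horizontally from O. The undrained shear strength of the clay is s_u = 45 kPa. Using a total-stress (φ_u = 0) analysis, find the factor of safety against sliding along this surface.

FS = 2.04

Taking moments about the centre O, the resisting moment is provided by the undrained shear strength acting along the arc:
Arc length L_a = R·θ = 14.5·(65.7°·π/180) = 14.5·1.1467 = 16.63 m
M_R = s_u·L_a·R = 45·16.63·14.5 = 10849.0 kN·m/m
M_D = W·d = 1089·4.88 = 5314.3 kN·m/m
FS = M_R / M_D = 10849.0 / 5314.3 = 2.041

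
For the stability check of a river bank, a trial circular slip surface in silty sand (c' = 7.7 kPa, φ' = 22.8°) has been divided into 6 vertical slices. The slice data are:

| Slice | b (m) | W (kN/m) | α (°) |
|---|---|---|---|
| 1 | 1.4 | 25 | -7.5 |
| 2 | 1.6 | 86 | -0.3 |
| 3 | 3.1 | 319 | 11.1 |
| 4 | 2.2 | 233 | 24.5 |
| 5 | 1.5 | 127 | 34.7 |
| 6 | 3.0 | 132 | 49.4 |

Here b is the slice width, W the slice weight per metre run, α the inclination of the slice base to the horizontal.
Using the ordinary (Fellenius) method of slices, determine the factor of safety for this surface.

FS = 1.42

Ordinary method of slices: FS = Σ[c'·Δl_i + (W_i cosα_i)·tanφ'] / Σ W_i sinα_i, with Δl_i = b_i / cosα_i.
Slice 1: Δl = 1.4/cos(-7.5°) = 1.412 m; N'_1 = 25·cos(-7.5°) = 24.8; c'Δl = 10.87; W sinα = -3.3
Slice 2: Δl = 1.6/cos(-0.3°) = 1.600 m; N'_2 = 86·cos(-0.3°) = 86.0; c'Δl = 12.32; W sinα = -0.5
Slice 3: Δl = 3.1/cos11.1° = 3.159 m; N'_3 = 319·cos11.1° = 313.0; c'Δl = 24.33; W sinα = 61.4
Slice 4: Δl = 2.2/cos24.5° = 2.418 m; N'_4 = 233·cos24.5° = 212.0; c'Δl = 18.62; W sinα = 96.6
Slice 5: Δl = 1.5/cos34.7° = 1.824 m; N'_5 = 127·cos34.7° = 104.4; c'Δl = 14.05; W sinα = 72.3
Slice 6: Δl = 3.0/cos49.4° = 4.610 m; N'_6 = 132·cos49.4° = 85.9; c'Δl = 35.50; W sinα = 100.2
Σc'Δl = 115.7 kN/m; ΣN' = 826.2 kN/m; ΣW sinα = 326.8 kN/m
Resisting = 115.7 + 826.2·tan22.8° = 115.7 + 347.3 = 463.0 kN/m
FS = 463.0 / 326.8 = 1.416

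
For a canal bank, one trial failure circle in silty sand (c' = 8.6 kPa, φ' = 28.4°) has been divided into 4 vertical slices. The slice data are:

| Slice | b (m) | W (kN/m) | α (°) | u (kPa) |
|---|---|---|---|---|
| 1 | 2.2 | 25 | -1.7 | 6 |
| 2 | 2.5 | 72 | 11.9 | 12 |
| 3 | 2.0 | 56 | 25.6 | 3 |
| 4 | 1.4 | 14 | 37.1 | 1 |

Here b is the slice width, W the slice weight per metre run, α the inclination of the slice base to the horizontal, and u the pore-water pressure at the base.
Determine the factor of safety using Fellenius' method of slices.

FS = 2.82

Ordinary method of slices: FS = Σ[c'·Δl_i + (W_i cosα_i − u_i·Δl_i)·tanφ'] / Σ W_i sinα_i, with Δl_i = b_i / cosα_i.
Slice 1: Δl = 2.2/cos(-1.7°) = 2.201 m; N'_1 = 25·cos(-1.7°) − 6·2.201 = 11.8; c'Δl = 18.93; W sinα = -0.7
Slice 2: Δl = 2.5/cos11.9° = 2.555 m; N'_2 = 72·cos11.9° − 12·2.555 = 39.8; c'Δl = 21.97; W sinα = 14.8
Slice 3: Δl = 2.0/cos25.6° = 2.218 m; N'_3 = 56·cos25.6° − 3·2.218 = 43.8; c'Δl = 19.07; W sinα = 24.2
Slice 4: Δl = 1.4/cos37.1° = 1.755 m; N'_4 = 14·cos37.1° − 1·1.755 = 9.4; c'Δl = 15.10; W sinα = 8.4
Σc'Δl = 75.1 kN/m; ΣN' = 104.8 kN/m; ΣW sinα = 46.7 kN/m
Resisting = 75.1 + 104.8·tan28.4° = 75.1 + 56.7 = 131.8 kN/m
FS = 131.8 / 46.7 = 2.818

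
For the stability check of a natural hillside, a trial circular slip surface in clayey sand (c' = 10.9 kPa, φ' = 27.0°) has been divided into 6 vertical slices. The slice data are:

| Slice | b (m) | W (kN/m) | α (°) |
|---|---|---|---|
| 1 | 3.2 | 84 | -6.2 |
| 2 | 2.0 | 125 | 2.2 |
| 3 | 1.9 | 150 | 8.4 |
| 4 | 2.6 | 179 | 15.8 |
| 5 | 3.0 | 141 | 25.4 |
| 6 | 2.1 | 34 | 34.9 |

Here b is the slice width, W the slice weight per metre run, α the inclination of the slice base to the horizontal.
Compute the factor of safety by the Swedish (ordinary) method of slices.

Ordinary method of slices: FS = Σ[c'·Δl_i + (W_i cosα_i)·tanφ'] / Σ W_i sinα_i, with Δl_i = b_i / cosα_i.
Slice 1: Δl = 3.2/cos(-6.2°) = 3.219 m; N'_1 = 84·cos(-6.2°) = 83.5; c'Δl = 35.09; W sinα = -9.1
Slice 2: Δl = 2.0/cos2.2° = 2.001 m; N'_2 = 125·cos2.2° = 124.9; c'Δl = 21.82; W sinα = 4.8
Slice 3: Δl = 1.9/cos8.4° = 1.921 m; N'_3 = 150·cos8.4° = 148.4; c'Δl = 20.93; W sinα = 21.9
Slice 4: Δl = 2.6/cos15.8° = 2.702 m; N'_4 = 179·cos15.8° = 172.2; c'Δl = 29.45; W sinα = 48.7
Slice 5: Δl = 3.0/cos25.4° = 3.321 m; N'_5 = 141·cos25.4° = 127.4; c'Δl = 36.20; W sinα = 60.5
Slice 6: Δl = 2.1/cos34.9° = 2.561 m; N'_6 = 34·cos34.9° = 27.9; c'Δl = 27.91; W sinα = 19.5
Σc'Δl = 171.4 kN/m; ΣN' = 684.3 kN/m; ΣW sinα = 146.3 kN/m
Resisting = 171.4 + 684.3·tan27.0° = 171.4 + 348.7 = 520.1 kN/m
FS = 520.1 / 146.3 = 3.555

FS = 3.55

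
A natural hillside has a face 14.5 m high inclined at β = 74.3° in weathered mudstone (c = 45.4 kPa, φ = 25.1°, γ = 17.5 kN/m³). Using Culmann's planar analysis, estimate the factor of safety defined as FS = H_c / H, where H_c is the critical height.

H_c = (4c/γ) · sinβ cosφ / [1 − cos(β − φ)]
    = (4·45.4/17.5) · sin74.3°·cos25.1° / [1 − cos49.2°]
    = 10.377 · 0.8718 / 0.3466 = 26.10 m
FS = H_c / H = 26.10 / 14.5 = 1.800

FS = 1.80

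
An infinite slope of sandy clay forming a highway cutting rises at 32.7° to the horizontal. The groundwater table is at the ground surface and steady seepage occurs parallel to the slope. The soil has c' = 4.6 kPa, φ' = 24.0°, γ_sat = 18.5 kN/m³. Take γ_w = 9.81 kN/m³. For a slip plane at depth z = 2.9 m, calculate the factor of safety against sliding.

FS = 0.51

With seepage parallel to the slope and the water table at the surface, the effective normal stress on the slip plane uses the buoyant unit weight γ' = γ_sat − γ_w while the driving shear stress uses γ_sat:
FS = [c' + γ' z cos²β tanφ'] / [γ_sat z sinβ cosβ]
γ' = 18.5 − 9.81 = 8.69 kN/m³
Numerator = 4.6 + 8.69·2.9·cos²32.7°·tan24.0° = 4.6 + 8.69·2.9·0.7081·0.4452 = 12.545 kPa
Denominator = 18.5·2.9·sin32.7°·cos32.7° = 18.5·2.9·0.5402·0.8415 = 24.390 kPa
FS = 12.545 / 24.390 = 0.514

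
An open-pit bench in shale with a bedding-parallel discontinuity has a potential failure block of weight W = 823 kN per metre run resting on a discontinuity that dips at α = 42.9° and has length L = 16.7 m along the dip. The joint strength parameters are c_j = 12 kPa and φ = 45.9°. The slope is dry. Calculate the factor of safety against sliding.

Resolving the block weight along and normal to the plane and applying the Mohr–Coulomb strength on the joint:
N' = W cosα = 823·cos42.9° = 602.9 kN/m
Driving force T = W sinα = 823·sin42.9° = 560.2 kN/m
Resisting force R = c_j·L + N'·tanφ = 12·16.7 + 602.9·tan45.9° = 200.4 + 622.1 = 822.5 kN/m
FS = R / T = 822.5 / 560.2 = 1.468

FS = 1.47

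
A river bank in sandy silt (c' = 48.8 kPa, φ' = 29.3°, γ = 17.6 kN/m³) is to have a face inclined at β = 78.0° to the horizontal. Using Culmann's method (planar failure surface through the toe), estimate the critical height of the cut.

H_c = 27.83 m

Culmann's analysis gives the critical failure plane at α_cr = (β + φ')/2 = (78.0 + 29.3)/2 = 53.6°, and the critical height
H_c = (4c'/γ) · sinβ cosφ' / [1 − cos(β − φ')]
    = (4·48.8/17.6) · sin78.0°·cos29.3° / [1 − cos(48.7°)]
    = 11.091 · 0.9781·0.8721 / [1 − 0.6600]
    = 11.091 · 0.8530 / 0.3400
    = 27.83 m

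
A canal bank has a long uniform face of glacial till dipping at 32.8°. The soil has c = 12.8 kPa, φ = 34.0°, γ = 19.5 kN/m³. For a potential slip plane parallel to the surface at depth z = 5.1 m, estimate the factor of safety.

FS = 1.33

For an infinite slope with a slip plane parallel to the surface (no pore pressure): FS = [c + γz cos²β tanφ] / [γz sinβ cosβ].
γz = 19.5·5.1 = 99.45 kN/m²
Numerator = 12.8 + 99.45·cos²32.8°·tan34.0° = 12.8 + 99.45·0.7066·0.6745 = 60.195 kPa
Denominator = 99.45·sin32.8°·cos32.8° = 99.45·0.5417·0.8406 = 45.284 kPa
FS = 60.195 / 45.284 = 1.329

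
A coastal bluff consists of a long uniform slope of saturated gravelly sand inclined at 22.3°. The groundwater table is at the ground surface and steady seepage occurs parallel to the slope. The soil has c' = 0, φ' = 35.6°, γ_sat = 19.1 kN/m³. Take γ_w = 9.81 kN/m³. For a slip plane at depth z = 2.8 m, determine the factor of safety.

With seepage parallel to the slope and the water table at the surface, the effective normal stress on the slip plane uses the buoyant unit weight γ' = γ_sat − γ_w while the driving shear stress uses γ_sat:
FS = [c' + γ' z cos²β tanφ'] / [γ_sat z sinβ cosβ]
(For c' = 0 this reduces to FS = (γ'/γ_sat)·tanφ'/tanβ.)
γ' = 19.1 − 9.81 = 9.29 kN/m³
Numerator = 0.0 + 9.29·2.8·cos²22.3°·tan35.6° = 0.0 + 9.29·2.8·0.8560·0.7159 = 15.941 kPa
Denominator = 19.1·2.8·sin22.3°·cos22.3° = 19.1·2.8·0.3795·0.9252 = 18.776 kPa
FS = 15.941 / 18.776 = 0.849

FS = 0.85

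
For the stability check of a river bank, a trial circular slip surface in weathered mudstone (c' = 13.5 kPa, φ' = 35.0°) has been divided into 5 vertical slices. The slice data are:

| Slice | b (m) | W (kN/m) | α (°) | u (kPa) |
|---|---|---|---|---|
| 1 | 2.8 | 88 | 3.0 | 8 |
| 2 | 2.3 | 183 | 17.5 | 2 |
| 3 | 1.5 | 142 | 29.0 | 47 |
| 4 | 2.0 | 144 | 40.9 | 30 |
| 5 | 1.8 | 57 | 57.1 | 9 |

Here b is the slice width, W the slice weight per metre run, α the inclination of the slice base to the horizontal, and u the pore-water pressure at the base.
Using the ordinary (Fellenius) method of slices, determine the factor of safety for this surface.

FS = 1.44

Ordinary method of slices: FS = Σ[c'·Δl_i + (W_i cosα_i − u_i·Δl_i)·tanφ'] / Σ W_i sinα_i, with Δl_i = b_i / cosα_i.
Slice 1: Δl = 2.8/cos3.0° = 2.804 m; N'_1 = 88·cos3.0° − 8·2.804 = 65.4; c'Δl = 37.85; W sinα = 4.6
Slice 2: Δl = 2.3/cos17.5° = 2.412 m; N'_2 = 183·cos17.5° − 2·2.412 = 169.7; c'Δl = 32.56; W sinα = 55.0
Slice 3: Δl = 1.5/cos29.0° = 1.715 m; N'_3 = 142·cos29.0° − 47·1.715 = 43.6; c'Δl = 23.15; W sinα = 68.8
Slice 4: Δl = 2.0/cos40.9° = 2.646 m; N'_4 = 144·cos40.9° − 30·2.646 = 29.5; c'Δl = 35.72; W sinα = 94.3
Slice 5: Δl = 1.8/cos57.1° = 3.314 m; N'_5 = 57·cos57.1° − 9·3.314 = 1.1; c'Δl = 44.74; W sinα = 47.9
Σc'Δl = 174.0 kN/m; ΣN' = 309.3 kN/m; ΣW sinα = 270.6 kN/m
Resisting = 174.0 + 309.3·tan35.0° = 174.0 + 216.6 = 390.6 kN/m
FS = 390.6 / 270.6 = 1.443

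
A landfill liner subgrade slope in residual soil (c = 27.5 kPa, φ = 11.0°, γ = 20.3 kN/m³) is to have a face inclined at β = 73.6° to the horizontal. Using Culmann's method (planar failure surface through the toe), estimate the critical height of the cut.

Culmann's analysis gives the critical failure plane at α_cr = (β + φ)/2 = (73.6 + 11.0)/2 = 42.3°, and the critical height
H_c = (4c/γ) · sinβ cosφ / [1 − cos(β − φ)]
    = (4·27.5/20.3) · sin73.6°·cos11.0° / [1 − cos(62.6°)]
    = 5.419 · 0.9593·0.9816 / [1 − 0.4602]
    = 5.419 · 0.9417 / 0.5398
    = 9.45 m

H_c = 9.45 m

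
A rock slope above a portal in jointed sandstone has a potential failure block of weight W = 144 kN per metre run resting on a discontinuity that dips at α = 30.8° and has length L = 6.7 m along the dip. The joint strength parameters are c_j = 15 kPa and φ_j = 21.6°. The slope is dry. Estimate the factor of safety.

Resolving the block weight along and normal to the plane and applying the Mohr–Coulomb strength on the joint:
N' = W cosα = 144·cos30.8° = 123.7 kN/m
Driving force T = W sinα = 144·sin30.8° = 73.7 kN/m
Resisting force R = c_j·L + N'·tanφ_j = 15·6.7 + 123.7·tan21.6° = 100.5 + 49.0 = 149.5 kN/m
FS = R / T = 149.5 / 73.7 = 2.027

FS = 2.03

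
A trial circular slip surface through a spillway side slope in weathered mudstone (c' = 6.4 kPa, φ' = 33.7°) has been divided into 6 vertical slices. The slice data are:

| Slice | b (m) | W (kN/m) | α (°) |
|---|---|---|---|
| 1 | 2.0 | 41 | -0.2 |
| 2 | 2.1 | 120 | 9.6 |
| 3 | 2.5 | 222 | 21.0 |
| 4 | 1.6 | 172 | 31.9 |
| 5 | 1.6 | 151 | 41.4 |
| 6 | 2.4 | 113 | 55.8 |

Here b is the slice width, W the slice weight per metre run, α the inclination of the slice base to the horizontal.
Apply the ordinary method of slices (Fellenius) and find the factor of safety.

FS = 1.45

Ordinary method of slices: FS = Σ[c'·Δl_i + (W_i cosα_i)·tanφ'] / Σ W_i sinα_i, with Δl_i = b_i / cosα_i.
Slice 1: Δl = 2.0/cos(-0.2°) = 2.000 m; N'_1 = 41·cos(-0.2°) = 41.0; c'Δl = 12.80; W sinα = -0.1
Slice 2: Δl = 2.1/cos9.6° = 2.130 m; N'_2 = 120·cos9.6° = 118.3; c'Δl = 13.63; W sinα = 20.0
Slice 3: Δl = 2.5/cos21.0° = 2.678 m; N'_3 = 222·cos21.0° = 207.3; c'Δl = 17.14; W sinα = 79.6
Slice 4: Δl = 1.6/cos31.9° = 1.885 m; N'_4 = 172·cos31.9° = 146.0; c'Δl = 12.06; W sinα = 90.9
Slice 5: Δl = 1.6/cos41.4° = 2.133 m; N'_5 = 151·cos41.4° = 113.3; c'Δl = 13.65; W sinα = 99.9
Slice 6: Δl = 2.4/cos55.8° = 4.270 m; N'_6 = 113·cos55.8° = 63.5; c'Δl = 27.33; W sinα = 93.5
Σc'Δl = 96.6 kN/m; ΣN' = 689.4 kN/m; ΣW sinα = 383.6 kN/m
Resisting = 96.6 + 689.4·tan33.7° = 96.6 + 459.8 = 556.4 kN/m
FS = 556.4 / 383.6 = 1.450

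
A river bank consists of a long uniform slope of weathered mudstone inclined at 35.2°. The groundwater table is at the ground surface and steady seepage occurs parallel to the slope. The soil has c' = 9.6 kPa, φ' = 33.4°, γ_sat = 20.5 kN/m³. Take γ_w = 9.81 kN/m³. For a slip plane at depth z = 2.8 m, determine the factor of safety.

FS = 0.84

With seepage parallel to the slope and the water table at the surface, the effective normal stress on the slip plane uses the buoyant unit weight γ' = γ_sat − γ_w while the driving shear stress uses γ_sat:
FS = [c' + γ' z cos²β tanφ'] / [γ_sat z sinβ cosβ]
γ' = 20.5 − 9.81 = 10.69 kN/m³
Numerator = 9.6 + 10.69·2.8·cos²35.2°·tan33.4° = 9.6 + 10.69·2.8·0.6677·0.6594 = 22.779 kPa
Denominator = 20.5·2.8·sin35.2°·cos35.2° = 20.5·2.8·0.5764·0.8171 = 27.037 kPa
FS = 22.779 / 27.037 = 0.842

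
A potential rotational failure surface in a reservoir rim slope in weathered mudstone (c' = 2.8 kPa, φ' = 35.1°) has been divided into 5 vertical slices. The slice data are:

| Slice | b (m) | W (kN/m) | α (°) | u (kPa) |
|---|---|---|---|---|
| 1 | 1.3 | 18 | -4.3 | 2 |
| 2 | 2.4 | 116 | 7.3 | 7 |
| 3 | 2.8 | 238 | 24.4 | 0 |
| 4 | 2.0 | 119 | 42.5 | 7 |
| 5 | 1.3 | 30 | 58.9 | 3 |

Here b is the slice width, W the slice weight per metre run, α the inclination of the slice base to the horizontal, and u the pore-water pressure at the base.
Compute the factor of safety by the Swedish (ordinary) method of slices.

Ordinary method of slices: FS = Σ[c'·Δl_i + (W_i cosα_i − u_i·Δl_i)·tanφ'] / Σ W_i sinα_i, with Δl_i = b_i / cosα_i.
Slice 1: Δl = 1.3/cos(-4.3°) = 1.304 m; N'_1 = 18·cos(-4.3°) − 2·1.304 = 15.3; c'Δl = 3.65; W sinα = -1.3
Slice 2: Δl = 2.4/cos7.3° = 2.420 m; N'_2 = 116·cos7.3° − 7·2.420 = 98.1; c'Δl = 6.77; W sinα = 14.7
Slice 3: Δl = 2.8/cos24.4° = 3.075 m; N'_3 = 238·cos24.4° − 0·3.075 = 216.7; c'Δl = 8.61; W sinα = 98.3
Slice 4: Δl = 2.0/cos42.5° = 2.713 m; N'_4 = 119·cos42.5° − 7·2.713 = 68.7; c'Δl = 7.60; W sinα = 80.4
Slice 5: Δl = 1.3/cos58.9° = 2.517 m; N'_5 = 30·cos58.9° − 3·2.517 = 7.9; c'Δl = 7.05; W sinα = 25.7
Σc'Δl = 33.7 kN/m; ΣN' = 406.9 kN/m; ΣW sinα = 217.8 kN/m
Resisting = 33.7 + 406.9·tan35.1° = 33.7 + 286.0 = 319.7 kN/m
FS = 319.7 / 217.8 = 1.468

FS = 1.47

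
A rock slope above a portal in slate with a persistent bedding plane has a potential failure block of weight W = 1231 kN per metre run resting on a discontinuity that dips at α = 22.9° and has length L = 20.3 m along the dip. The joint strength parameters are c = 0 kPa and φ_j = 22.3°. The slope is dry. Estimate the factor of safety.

Resolving the block weight along and normal to the plane and applying the Mohr–Coulomb strength on the joint:
N' = W cosα = 1231·cos22.9° = 1134.0 kN/m
Driving force T = W sinα = 1231·sin22.9° = 479.0 kN/m
Resisting force R = c·L + N'·tanφ_j = 0·20.3 + 1134.0·tan22.3° = 0.0 + 465.1 = 465.1 kN/m
FS = R / T = 465.1 / 479.0 = 0.971

FS = 0.97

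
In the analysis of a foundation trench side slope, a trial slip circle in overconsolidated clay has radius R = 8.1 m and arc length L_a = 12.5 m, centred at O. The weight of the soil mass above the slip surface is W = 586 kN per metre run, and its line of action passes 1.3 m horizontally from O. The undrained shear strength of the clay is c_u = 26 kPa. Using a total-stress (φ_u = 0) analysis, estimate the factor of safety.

FS = 3.46

Taking moments about the centre O, the resisting moment is provided by the undrained shear strength acting along the arc:
M_R = c_u·L_a·R = 26·12.50·8.1 = 2632.5 kN·m/m
M_D = W·d = 586·1.3 = 761.8 kN·m/m
FS = M_R / M_D = 2632.5 / 761.8 = 3.456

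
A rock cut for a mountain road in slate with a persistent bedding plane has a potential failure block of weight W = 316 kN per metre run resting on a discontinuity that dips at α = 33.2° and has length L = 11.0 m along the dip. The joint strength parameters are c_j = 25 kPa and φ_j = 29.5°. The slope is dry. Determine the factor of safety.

FS = 2.45

Resolving the block weight along and normal to the plane and applying the Mohr–Coulomb strength on the joint:
N' = W cosα = 316·cos33.2° = 264.4 kN/m
Driving force T = W sinα = 316·sin33.2° = 173.0 kN/m
Resisting force R = c_j·L + N'·tanφ_j = 25·11.0 + 264.4·tan29.5° = 275.0 + 149.6 = 424.6 kN/m
FS = R / T = 424.6 / 173.0 = 2.454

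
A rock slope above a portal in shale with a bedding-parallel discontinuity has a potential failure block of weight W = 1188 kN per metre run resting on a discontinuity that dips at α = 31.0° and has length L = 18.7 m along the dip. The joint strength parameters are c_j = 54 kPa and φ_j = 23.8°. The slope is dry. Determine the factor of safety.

Resolving the block weight along and normal to the plane and applying the Mohr–Coulomb strength on the joint:
N' = W cosα = 1188·cos31.0° = 1018.3 kN/m
Driving force T = W sinα = 1188·sin31.0° = 611.9 kN/m
Resisting force R = c_j·L + N'·tanφ_j = 54·18.7 + 1018.3·tan23.8° = 1009.8 + 449.1 = 1458.9 kN/m
FS = R / T = 1458.9 / 611.9 = 2.384

FS = 2.38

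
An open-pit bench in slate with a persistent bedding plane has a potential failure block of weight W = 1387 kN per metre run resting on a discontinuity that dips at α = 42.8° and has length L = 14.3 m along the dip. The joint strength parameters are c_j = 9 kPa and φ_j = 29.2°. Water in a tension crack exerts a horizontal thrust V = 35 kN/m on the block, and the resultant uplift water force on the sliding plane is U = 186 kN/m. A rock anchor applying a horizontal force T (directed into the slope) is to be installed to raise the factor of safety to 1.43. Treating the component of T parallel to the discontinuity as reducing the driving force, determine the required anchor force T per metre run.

T = 563 kN/m

Resolving forces along and normal to the sliding plane, with the horizontal anchor force T adding T·sinα to the effective normal force and T·cosα acting up the plane against the driving force:
FS = [c_jL + (W cosα − U − V sinα + T sinα) tanφ_j] / [W sinα + V cosα − T cosα]
Without the anchor: N' = 807.9 kN/m, driving T_d = 968.1 kN/m, resisting R = 9·14.3 + 807.9·tan29.2° = 580.2 kN/m, FS = 0.60.
Setting FS = 1.43 and solving for T:
1.43·(968.1 − T cos42.8°) = 580.2 + T sin42.8°·tan29.2°
T·(sin42.8°·tan29.2° + 1.43·cos42.8°) = 1.43·968.1 − 580.2
T·(0.6794·0.5589 + 1.43·0.7337) = 1384.3 − 580.2 = 804.1
T·1.4290 = 804.1
T = 562.7 kN/m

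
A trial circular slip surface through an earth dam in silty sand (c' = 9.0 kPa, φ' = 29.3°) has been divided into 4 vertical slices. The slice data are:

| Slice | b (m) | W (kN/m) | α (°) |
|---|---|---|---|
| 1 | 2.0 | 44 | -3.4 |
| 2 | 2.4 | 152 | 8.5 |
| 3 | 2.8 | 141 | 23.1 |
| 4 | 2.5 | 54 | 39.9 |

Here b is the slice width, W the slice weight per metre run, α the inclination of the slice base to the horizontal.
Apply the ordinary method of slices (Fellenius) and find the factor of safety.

Ordinary method of slices: FS = Σ[c'·Δl_i + (W_i cosα_i)·tanφ'] / Σ W_i sinα_i, with Δl_i = b_i / cosα_i.
Slice 1: Δl = 2.0/cos(-3.4°) = 2.004 m; N'_1 = 44·cos(-3.4°) = 43.9; c'Δl = 18.03; W sinα = -2.6
Slice 2: Δl = 2.4/cos8.5° = 2.427 m; N'_2 = 152·cos8.5° = 150.3; c'Δl = 21.84; W sinα = 22.5
Slice 3: Δl = 2.8/cos23.1° = 3.044 m; N'_3 = 141·cos23.1° = 129.7; c'Δl = 27.40; W sinα = 55.3
Slice 4: Δl = 2.5/cos39.9° = 3.259 m; N'_4 = 54·cos39.9° = 41.4; c'Δl = 29.33; W sinα = 34.6
Σc'Δl = 96.6 kN/m; ΣN' = 365.4 kN/m; ΣW sinα = 109.8 kN/m
Resisting = 96.6 + 365.4·tan29.3° = 96.6 + 205.0 = 301.6 kN/m
FS = 301.6 / 109.8 = 2.747

FS = 2.75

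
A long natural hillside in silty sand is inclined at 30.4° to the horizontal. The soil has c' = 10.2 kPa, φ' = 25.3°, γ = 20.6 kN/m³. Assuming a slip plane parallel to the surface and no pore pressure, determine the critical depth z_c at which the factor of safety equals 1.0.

z_c = 5.84 m

Setting FS = 1.00 in FS = [c' + γz cos²β tanφ'] / [γz sinβ cosβ] and solving for z:
z = c' / [γ cosβ (FS·sinβ − cosβ·tanφ')]
  = 10.2 / [20.6·cos30.4°·(1.00·sin30.4° − cos30.4°·tan25.3°)]
  = 10.2 / [20.6·0.8625·(1.00·0.5060 − 0.8625·0.4727)]
  = 10.2 / 1.7470 = 5.838 m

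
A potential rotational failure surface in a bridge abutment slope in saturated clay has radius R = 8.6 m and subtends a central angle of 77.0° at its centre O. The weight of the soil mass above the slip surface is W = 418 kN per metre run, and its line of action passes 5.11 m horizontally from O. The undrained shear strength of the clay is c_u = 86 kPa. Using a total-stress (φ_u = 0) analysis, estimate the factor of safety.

FS = 4.00

Taking moments about the centre O, the resisting moment is provided by the undrained shear strength acting along the arc:
Arc length L_a = R·θ = 8.6·(77.0°·π/180) = 8.6·1.3439 = 11.56 m
M_R = c_u·L_a·R = 86·11.56·8.6 = 8548.0 kN·m/m
M_D = W·d = 418·5.11 = 2136.0 kN·m/m
FS = M_R / M_D = 8548.0 / 2136.0 = 4.002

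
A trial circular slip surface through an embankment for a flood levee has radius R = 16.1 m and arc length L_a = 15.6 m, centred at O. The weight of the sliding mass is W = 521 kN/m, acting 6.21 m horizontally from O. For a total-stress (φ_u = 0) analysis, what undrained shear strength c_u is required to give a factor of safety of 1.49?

c_u = 19.2 kPa

FS = c_u·L_a·R / (W·d), so c_u = FS·W·d / (L_a·R).
c_u = 1.49·521·6.21 / (15.60·16.1) = 4820.8 / 251.16 = 19.19 kPa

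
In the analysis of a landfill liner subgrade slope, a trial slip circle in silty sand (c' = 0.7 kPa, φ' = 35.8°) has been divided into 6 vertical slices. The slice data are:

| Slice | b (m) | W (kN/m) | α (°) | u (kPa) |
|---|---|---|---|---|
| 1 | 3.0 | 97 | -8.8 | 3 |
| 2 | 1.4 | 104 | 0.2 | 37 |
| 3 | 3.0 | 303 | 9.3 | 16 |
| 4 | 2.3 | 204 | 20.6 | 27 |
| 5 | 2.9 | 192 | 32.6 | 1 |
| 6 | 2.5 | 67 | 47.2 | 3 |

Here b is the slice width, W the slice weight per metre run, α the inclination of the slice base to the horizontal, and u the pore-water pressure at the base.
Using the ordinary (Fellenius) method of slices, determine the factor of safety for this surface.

Ordinary method of slices: FS = Σ[c'·Δl_i + (W_i cosα_i − u_i·Δl_i)·tanφ'] / Σ W_i sinα_i, with Δl_i = b_i / cosα_i.
Slice 1: Δl = 3.0/cos(-8.8°) = 3.036 m; N'_1 = 97·cos(-8.8°) − 3·3.036 = 86.8; c'Δl = 2.13; W sinα = -14.8
Slice 2: Δl = 1.4/cos0.2° = 1.400 m; N'_2 = 104·cos0.2° − 37·1.400 = 52.2; c'Δl = 0.98; W sinα = 0.4
Slice 3: Δl = 3.0/cos9.3° = 3.040 m; N'_3 = 303·cos9.3° − 16·3.040 = 250.4; c'Δl = 2.13; W sinα = 49.0
Slice 4: Δl = 2.3/cos20.6° = 2.457 m; N'_4 = 204·cos20.6° − 27·2.457 = 124.6; c'Δl = 1.72; W sinα = 71.8
Slice 5: Δl = 2.9/cos32.6° = 3.442 m; N'_5 = 192·cos32.6° − 1·3.442 = 158.3; c'Δl = 2.41; W sinα = 103.4
Slice 6: Δl = 2.5/cos47.2° = 3.679 m; N'_6 = 67·cos47.2° − 3·3.679 = 34.5; c'Δl = 2.58; W sinα = 49.2
Σc'Δl = 11.9 kN/m; ΣN' = 706.7 kN/m; ΣW sinα = 258.9 kN/m
Resisting = 11.9 + 706.7·tan35.8° = 11.9 + 509.7 = 521.7 kN/m
FS = 521.7 / 258.9 = 2.015

FS = 2.02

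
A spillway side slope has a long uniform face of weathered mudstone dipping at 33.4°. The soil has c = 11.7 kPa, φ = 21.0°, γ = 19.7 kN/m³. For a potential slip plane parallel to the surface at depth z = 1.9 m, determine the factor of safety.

For an infinite slope with a slip plane parallel to the surface (no pore pressure): FS = [c + γz cos²β tanφ] / [γz sinβ cosβ].
γz = 19.7·1.9 = 37.43 kN/m²
Numerator = 11.7 + 37.43·cos²33.4°·tan21.0° = 11.7 + 37.43·0.6970·0.3839 = 21.714 kPa
Denominator = 37.43·sin33.4°·cos33.4° = 37.43·0.5505·0.8348 = 17.202 kPa
FS = 21.714 / 17.202 = 1.262

FS = 1.26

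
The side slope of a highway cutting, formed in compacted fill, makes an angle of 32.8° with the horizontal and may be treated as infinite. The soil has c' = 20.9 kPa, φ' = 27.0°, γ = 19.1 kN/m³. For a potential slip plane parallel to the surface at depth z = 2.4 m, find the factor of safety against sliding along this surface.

FS = 1.79

For an infinite slope with a slip plane parallel to the surface (no pore pressure): FS = [c' + γz cos²β tanφ'] / [γz sinβ cosβ].
γz = 19.1·2.4 = 45.84 kN/m²
Numerator = 20.9 + 45.84·cos²32.8°·tan27.0° = 20.9 + 45.84·0.7066·0.5095 = 37.403 kPa
Denominator = 45.84·sin32.8°·cos32.8° = 45.84·0.5417·0.8406 = 20.873 kPa
FS = 37.403 / 20.873 = 1.792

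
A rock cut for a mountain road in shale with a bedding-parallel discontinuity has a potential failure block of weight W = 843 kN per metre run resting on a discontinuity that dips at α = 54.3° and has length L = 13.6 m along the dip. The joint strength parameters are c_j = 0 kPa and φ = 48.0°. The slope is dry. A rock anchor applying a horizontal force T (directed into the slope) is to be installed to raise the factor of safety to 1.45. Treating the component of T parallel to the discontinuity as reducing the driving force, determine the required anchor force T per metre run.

Resolving forces along and normal to the sliding plane, with the horizontal anchor force T adding T·sinα to the effective normal force and T·cosα acting up the plane against the driving force:
FS = [c_jL + (W cosα + T sinα) tanφ] / [W sinα − T cosα]
Without the anchor: N' = 491.9 kN/m, driving T_d = 684.6 kN/m, resisting R = 0·13.6 + 491.9·tan48.0° = 546.3 kN/m, FS = 0.80.
Setting FS = 1.45 and solving for T:
1.45·(684.6 − T cos54.3°) = 546.3 + T sin54.3°·tan48.0°
T·(sin54.3°·tan48.0° + 1.45·cos54.3°) = 1.45·684.6 − 546.3
T·(0.8121·1.1106 + 1.45·0.5835) = 992.7 − 546.3 = 446.3
T·1.7480 = 446.3
T = 255.3 kN/m

T = 255 kN/m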